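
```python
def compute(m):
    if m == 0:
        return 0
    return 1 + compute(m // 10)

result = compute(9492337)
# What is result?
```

Count of digits of 9492337: 7

Answer: 7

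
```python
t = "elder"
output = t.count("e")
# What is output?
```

Trace:
`t = "elder"` → t = 'elder'
`output = t.count("e")` → output = 2
So output = 2

Answer: 2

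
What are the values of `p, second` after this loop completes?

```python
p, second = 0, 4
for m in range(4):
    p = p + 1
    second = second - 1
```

p goes 0→4, second goes 4→0
`p, second` takes the values: (0, 4) → (1, 4) → (1, 3) → (2, 3) → (2, 2) → (3, 2) → (3, 1) → (4, 1) → (4, 0)

Answer: 4, 0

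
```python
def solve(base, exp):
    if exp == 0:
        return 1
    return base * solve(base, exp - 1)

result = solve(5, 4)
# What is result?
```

solve(5, 4) = 5 * 5 * 5 * 5 = 625

Answer: 625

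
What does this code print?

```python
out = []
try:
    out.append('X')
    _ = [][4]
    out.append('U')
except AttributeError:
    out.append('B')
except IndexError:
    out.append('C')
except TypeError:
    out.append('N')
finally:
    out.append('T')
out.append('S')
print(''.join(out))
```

Execution trace: 'X' (try body) → 'C' (except IndexError) → 'T' (finally) → 'S' (after the try/except). Output: XCTS

Answer: XCTS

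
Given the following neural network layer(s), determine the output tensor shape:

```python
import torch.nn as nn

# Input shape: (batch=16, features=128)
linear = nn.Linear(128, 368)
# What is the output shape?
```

Input: (16, 128) -> Output: (16, 368)

Answer: (16, 368)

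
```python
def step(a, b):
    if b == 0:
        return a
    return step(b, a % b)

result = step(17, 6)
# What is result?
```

step(17, 6) -> step(6, 5) -> step(5, 1) -> step(1, 0) -> 1

Answer: 1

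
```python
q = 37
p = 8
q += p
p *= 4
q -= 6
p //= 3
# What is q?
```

Trace:
`q = 37` → q = 37
`p = 8` → p = 8
`q += p` → q = 45
`p *= 4` → p = 32
`q -= 6` → q = 39
`p //= 3` → p = 10
So q = 39

Answer: 39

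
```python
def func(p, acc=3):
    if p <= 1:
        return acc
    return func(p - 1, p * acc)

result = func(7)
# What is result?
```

Accumulator trace (n, acc): (7, 3) -> (6, 21) -> (5, 126) -> (4, 630) -> (3, 2520) -> (2, 7560) -> (1, 15120) -> return 15120

Answer: 15120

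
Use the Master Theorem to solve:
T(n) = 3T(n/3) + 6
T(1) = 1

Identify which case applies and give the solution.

a=3, b=3, f(n)=6. log_3(3) = 1. Since c=0 < 1, Case 1 applies: T(n) = Θ(n^log_b(a)) = O(n).

Answer: O(n) - Case 1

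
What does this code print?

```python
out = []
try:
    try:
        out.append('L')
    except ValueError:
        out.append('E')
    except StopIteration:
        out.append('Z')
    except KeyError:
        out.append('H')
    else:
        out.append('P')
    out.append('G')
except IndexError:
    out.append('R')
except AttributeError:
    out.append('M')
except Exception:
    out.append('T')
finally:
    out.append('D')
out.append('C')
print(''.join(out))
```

Execution trace: 'L' (inner try body, no exception) → 'P' (inner else) → 'G' (try body, no exception) → 'D' (finally) → 'C' (after the try/except). Output: LPGDC

Answer: LPGDC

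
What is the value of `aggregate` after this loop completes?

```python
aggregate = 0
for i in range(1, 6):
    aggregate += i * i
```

Sum of squares 1² to 5² = 55
`aggregate` takes the values: 0 → 1 → 5 → 14 → 30 → 55

Answer: 55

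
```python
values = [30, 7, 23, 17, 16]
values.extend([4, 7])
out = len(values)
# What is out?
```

Trace:
`values = [30, 7, 23, 17, 16]` → values = [30, 7, 23, 17, 16]
`values.extend([4, 7])` → values = [30, 7, 23, 17, 16, 4, 7]
`out = len(values)` → out = 7
So out = 7

Answer: 7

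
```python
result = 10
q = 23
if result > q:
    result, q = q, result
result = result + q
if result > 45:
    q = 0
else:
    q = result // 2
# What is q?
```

Trace:
`result = 10` → result = 10
`q = 23` → q = 23
`if result > q: ...` → result > q is False → no variable changes
`result = result + q` → result = 33
`if result > 45: ...` → result > 45 is False, take else branch → q = 16
So q = 16

Answer: 16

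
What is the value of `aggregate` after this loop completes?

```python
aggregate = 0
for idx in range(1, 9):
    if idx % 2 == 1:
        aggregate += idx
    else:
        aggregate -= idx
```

Add odd, subtract even
`aggregate` takes the values: 0 → 1 → -1 → 2 → -2 → 3 → -3 → 4 → -4

Answer: -4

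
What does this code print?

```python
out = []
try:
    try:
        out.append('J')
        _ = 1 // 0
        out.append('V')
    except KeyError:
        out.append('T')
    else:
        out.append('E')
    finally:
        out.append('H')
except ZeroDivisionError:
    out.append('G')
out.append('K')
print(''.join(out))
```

Execution trace: 'J' (try body) → 'H' (finally) → 'G' (outer except ZeroDivisionError) → 'K' (after the try/except). Output: JHGK

Answer: JHGK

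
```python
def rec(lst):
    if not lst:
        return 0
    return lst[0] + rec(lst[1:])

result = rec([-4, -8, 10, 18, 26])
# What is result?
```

(-4) + (-8) + 10 + 18 + 26 + 0 = 42

Answer: 42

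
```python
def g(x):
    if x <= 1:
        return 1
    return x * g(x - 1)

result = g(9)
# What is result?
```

g(9) = 9 * 8 * 7 * 6 * 5 * 4 * 3 * 2 * 1 = 362880

Answer: 362880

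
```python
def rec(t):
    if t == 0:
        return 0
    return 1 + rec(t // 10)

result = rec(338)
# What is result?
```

Count of digits of 338: 3

Answer: 3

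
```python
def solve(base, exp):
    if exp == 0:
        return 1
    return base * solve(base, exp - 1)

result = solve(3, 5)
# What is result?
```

solve(3, 5) = 3 * 3 * 3 * 3 * 3 = 243

Answer: 243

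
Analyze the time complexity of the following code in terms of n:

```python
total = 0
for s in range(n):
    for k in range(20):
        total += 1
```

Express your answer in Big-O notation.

Each loop level contributes: n × 1. Multiplying the contributions gives O(n).

Answer: O(n)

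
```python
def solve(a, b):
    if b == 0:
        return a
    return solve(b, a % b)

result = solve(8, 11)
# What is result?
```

solve(8, 11) -> solve(11, 8) -> solve(8, 3) -> solve(3, 2) -> solve(2, 1) -> solve(1, 0) -> 1

Answer: 1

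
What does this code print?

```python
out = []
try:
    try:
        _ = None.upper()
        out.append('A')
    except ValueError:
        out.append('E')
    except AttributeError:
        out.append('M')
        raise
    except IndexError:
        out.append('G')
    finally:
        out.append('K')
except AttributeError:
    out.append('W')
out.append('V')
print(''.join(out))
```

Execution trace: 'M' (inner except AttributeError) → 'K' (inner finally) → 'W' (outer except AttributeError) → 'V' (after the try/except). Output: MKWV

Answer: MKWV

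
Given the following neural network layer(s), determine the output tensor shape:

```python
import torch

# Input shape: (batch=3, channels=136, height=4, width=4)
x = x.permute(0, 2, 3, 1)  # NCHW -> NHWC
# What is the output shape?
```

Input: (3, 136, 4, 4) -> Output: (3, 4, 4, 136)

Answer: (3, 4, 4, 136)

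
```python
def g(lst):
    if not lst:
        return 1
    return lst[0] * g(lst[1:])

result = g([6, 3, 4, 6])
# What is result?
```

Product over [6, 3, 4, 6] = 6 * 3 * 4 * 6 = 432

Answer: 432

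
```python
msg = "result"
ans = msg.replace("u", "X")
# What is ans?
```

Trace:
`msg = "result"` → msg = 'result'
`ans = msg.replace("u", "X")` → ans = 'resXlt'
So ans = 'resXlt'

Answer: 'resXlt'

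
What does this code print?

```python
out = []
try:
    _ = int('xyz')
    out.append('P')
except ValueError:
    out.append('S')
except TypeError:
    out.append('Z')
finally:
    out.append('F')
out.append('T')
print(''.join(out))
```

Execution trace: 'S' (except ValueError) → 'F' (finally) → 'T' (after the try/except). Output: SFT

Answer: SFT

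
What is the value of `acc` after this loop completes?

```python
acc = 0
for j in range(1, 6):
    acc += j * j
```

Sum of squares 1² to 5² = 55
`acc` takes the values: 0 → 1 → 5 → 14 → 30 → 55

Answer: 55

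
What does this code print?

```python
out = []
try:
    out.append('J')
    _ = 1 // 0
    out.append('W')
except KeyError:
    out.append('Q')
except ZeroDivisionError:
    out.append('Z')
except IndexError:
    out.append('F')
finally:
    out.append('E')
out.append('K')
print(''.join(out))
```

Execution trace: 'J' (try body) → 'Z' (except ZeroDivisionError) → 'E' (finally) → 'K' (after the try/except). Output: JZEK

Answer: JZEK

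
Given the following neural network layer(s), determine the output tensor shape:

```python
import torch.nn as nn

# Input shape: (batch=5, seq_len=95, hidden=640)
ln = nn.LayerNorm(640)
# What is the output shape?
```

Input: (5, 95, 640) -> Output: (5, 95, 640)

Answer: (5, 95, 640)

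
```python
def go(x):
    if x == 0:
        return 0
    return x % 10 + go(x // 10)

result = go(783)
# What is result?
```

Sum of digits of 783: 3 + 8 + 7 = 18

Answer: 18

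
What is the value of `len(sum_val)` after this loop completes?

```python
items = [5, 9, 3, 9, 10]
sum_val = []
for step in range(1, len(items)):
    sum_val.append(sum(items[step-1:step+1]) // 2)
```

Number of 2-element averages
`sum_val` takes the values: [] → [7] → [7, 6] → [7, 6, 6] → [7, 6, 6, 9]
So `len(sum_val)` = 4

Answer: 4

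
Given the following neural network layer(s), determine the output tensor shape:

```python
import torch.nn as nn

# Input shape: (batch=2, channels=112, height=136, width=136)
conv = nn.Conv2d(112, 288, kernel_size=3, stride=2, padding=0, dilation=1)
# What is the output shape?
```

Input: (2, 112, 136, 136) -> Output: (2, 288, 67, 67)

Answer: (2, 288, 67, 67)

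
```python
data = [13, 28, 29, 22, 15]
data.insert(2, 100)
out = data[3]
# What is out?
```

Trace:
`data = [13, 28, 29, 22, 15]` → data = [13, 28, 29, 22, 15]
`data.insert(2, 100)` → data = [13, 28, 100, 29, 22, 15]
`out = data[3]` → out = 29
So out = 29

Answer: 29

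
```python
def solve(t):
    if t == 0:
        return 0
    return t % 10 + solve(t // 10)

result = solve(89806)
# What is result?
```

Sum of digits of 89806: 6 + 0 + 8 + 9 + 8 = 31

Answer: 31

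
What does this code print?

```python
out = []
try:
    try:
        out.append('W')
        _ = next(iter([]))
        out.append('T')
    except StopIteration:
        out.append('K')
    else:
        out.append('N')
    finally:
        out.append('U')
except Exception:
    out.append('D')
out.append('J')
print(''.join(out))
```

Execution trace: 'W' (inner try body) → 'K' (inner except StopIteration) → 'U' (inner finally) → 'J' (after the try/except). Output: WKUJ

Answer: WKUJ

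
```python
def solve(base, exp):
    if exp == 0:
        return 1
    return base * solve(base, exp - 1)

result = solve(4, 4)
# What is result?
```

solve(4, 4) = 4 * 4 * 4 * 4 = 256

Answer: 256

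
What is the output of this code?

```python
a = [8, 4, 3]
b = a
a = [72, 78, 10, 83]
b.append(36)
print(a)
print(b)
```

Key concept: rebinding vs mutation: a is rebound to a new list, b still points at the original.
Step by step:
`a = [8, 4, 3]` → a = [8, 4, 3]
`b = a` → b = [8, 4, 3] (same object as a)
`a = [72, 78, 10, 83]` → a = [72, 78, 10, 83]
`b.append(36)` → b = [8, 4, 3, 36]
`print(a)` → prints [72, 78, 10, 83]
`print(b)` → prints [8, 4, 3, 36]

Answer:
[72, 78, 10, 83]
[8, 4, 3, 36]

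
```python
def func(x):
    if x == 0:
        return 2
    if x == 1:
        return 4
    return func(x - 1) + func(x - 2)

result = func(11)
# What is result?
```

Build up from base cases: func(0)=2, func(1)=4, func(2)=6, func(3)=10, func(4)=16, func(5)=26, func(6)=42, ..., func(11)=466

Answer: 466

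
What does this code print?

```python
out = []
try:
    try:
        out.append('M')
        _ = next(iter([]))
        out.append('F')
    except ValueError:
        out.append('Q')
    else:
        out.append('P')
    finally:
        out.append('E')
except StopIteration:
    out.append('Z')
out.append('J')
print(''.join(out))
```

Execution trace: 'M' (try body) → 'E' (finally) → 'Z' (outer except StopIteration) → 'J' (after the try/except). Output: MEZJ

Answer: MEZJ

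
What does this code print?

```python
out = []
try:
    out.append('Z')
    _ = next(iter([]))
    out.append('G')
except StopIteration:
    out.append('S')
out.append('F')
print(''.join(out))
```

Execution trace: 'Z' (try body) → 'S' (except StopIteration) → 'F' (after the try/except). Output: ZSF

Answer: ZSF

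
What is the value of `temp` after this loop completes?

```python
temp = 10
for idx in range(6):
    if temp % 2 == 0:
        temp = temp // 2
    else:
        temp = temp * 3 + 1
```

Collatz-style transformation from 10
`temp` takes the values: 10 → 5 → 16 → 8 → 4 → 2 → 1

Answer: 1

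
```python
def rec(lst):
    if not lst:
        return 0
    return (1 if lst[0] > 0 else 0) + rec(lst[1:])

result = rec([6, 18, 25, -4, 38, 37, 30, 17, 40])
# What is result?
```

Count of positive elements in [6, 18, 25, -4, 38, 37, 30, 17, 40] = 8

Answer: 8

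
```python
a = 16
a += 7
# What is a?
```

Trace:
`a = 16` → a = 16
`a += 7` → a = 23
So a = 23

Answer: 23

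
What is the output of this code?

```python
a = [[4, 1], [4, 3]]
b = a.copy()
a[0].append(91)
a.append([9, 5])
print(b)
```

Key concept: shallow copy with nested lists.
Step by step:
`a = [[4, 1], [4, 3]]` → a = [[4, 1], [4, 3]]
`b = a.copy()` → b = [[4, 1], [4, 3]]
`a[0].append(91)` → a = [[4, 1, 91], [4, 3]]; b = [[4, 1, 91], [4, 3]]
`a.append([9, 5])` → a = [[4, 1, 91], [4, 3], [9, 5]]
`print(b)` → prints [[4, 1, 91], [4, 3]]

Answer: [[4, 1, 91], [4, 3]]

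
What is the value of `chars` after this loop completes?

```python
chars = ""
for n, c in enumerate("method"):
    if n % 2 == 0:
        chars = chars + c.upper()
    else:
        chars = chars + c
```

Uppercase even positions in 'method'
`chars` takes the values: "" → "M" → "Me" → "MeT" → "MeTh" → "MeThO" → "MeThOd"

Answer: "MeThOd"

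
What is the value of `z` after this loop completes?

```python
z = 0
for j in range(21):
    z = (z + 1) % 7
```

Increment mod 7, 21 times = 0
`z` takes the values: 0 → 1 → 2 → 3 → 4 → 5 → 6 → 0 → 1 → 2 → 3 → 4 → 5 → 6 → 0 → 1 → 2 → 3 → 4 → 5 → 6 → 0

Answer: 0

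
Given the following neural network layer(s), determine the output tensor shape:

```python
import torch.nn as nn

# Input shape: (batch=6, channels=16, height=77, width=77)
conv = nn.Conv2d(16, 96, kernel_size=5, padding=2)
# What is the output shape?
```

Input: (6, 16, 77, 77) -> Output: (6, 96, 77, 77)

Answer: (6, 96, 77, 77)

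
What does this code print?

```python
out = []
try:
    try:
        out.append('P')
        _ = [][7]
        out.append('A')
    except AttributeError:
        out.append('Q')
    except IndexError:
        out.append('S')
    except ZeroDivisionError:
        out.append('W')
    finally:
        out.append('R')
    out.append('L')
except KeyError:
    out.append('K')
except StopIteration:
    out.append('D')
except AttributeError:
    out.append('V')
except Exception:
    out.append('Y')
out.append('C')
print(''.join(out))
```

Execution trace: 'P' (inner try body) → 'S' (inner except IndexError) → 'R' (inner finally) → 'L' (try body, no exception) → 'C' (after the try/except). Output: PSRLC

Answer: PSRLC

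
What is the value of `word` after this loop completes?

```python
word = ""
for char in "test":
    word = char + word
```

Reverse 'test'
`word` takes the values: "" → "t" → "et" → "set" → "tset"

Answer: "tset"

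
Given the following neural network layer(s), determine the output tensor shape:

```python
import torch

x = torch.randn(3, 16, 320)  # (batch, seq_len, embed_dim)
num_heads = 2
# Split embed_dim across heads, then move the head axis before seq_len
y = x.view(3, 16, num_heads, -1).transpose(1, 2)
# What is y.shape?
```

Input: (3, 16, 320) -> head_dim = 320 // 2 = 160; after view: (3, 16, 2, 160) -> after transpose(1, 2): (3, 2, 16, 160) -> Output: (3, 2, 16, 160)

Answer: (3, 2, 16, 160)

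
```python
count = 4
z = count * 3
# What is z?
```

Trace:
`count = 4` → count = 4
`z = count * 3` → z = 12
So z = 12

Answer: 12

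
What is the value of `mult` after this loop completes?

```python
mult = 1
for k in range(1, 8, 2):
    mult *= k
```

Product of 1, 3, 5, ... up to 7
`mult` takes the values: 1 → 3 → 15 → 105

Answer: 105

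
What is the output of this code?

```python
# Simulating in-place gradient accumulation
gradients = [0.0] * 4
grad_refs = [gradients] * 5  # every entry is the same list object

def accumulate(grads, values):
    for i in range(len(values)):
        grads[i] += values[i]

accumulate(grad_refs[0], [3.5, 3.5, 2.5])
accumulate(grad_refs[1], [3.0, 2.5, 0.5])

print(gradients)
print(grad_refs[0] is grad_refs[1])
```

Key concept: gradient accumulation aliasing.
Step by step:
`gradients = [0.0] * 4` → gradients = [0.0, 0.0, 0.0, 0.0]
`grad_refs = [gradients] * 5` → grad_refs = [[0.0, 0.0, 0.0, 0.0], [0.0, 0.0, 0.0, 0.0], [0.0, 0.0, 0.0, 0.0], [0.0, 0.0, 0.0, 0.0], [0.0, 0.0, 0.0, 0.0]]
`accumulate(grad_refs[0], [3.5, 3.5, 2.5])` → gradients = [3.5, 3.5, 2.5, 0.0]; grad_refs = [[3.5, 3.5, 2.5, 0.0], [3.5, 3.5, 2.5, 0.0], [3.5, 3.5, 2.5, 0.0], [3.5, 3.5, 2.5, 0.0], [3.5, 3.5, 2.5, 0.0]]
`accumulate(grad_refs[1], [3.0, 2.5, 0.5])` → gradients = [6.5, 6.0, 3.0, 0.0]; grad_refs = [[6.5, 6.0, 3.0, 0.0], [6.5, 6.0, 3.0, 0.0], [6.5, 6.0, 3.0, 0.0], [6.5, 6.0, 3.0, 0.0], [6.5, 6.0, 3.0, 0.0]]
`print(gradients)` → prints [6.5, 6.0, 3.0, 0.0]
`print(grad_refs[0] is grad_refs[1])` → prints True

Answer:
[6.5, 6.0, 3.0, 0.0]
True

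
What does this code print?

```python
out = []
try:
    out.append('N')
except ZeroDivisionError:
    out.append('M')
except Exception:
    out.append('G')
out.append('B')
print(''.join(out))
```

Execution trace: 'N' (try body, no exception) → 'B' (after the try/except). Output: NB

Answer: NB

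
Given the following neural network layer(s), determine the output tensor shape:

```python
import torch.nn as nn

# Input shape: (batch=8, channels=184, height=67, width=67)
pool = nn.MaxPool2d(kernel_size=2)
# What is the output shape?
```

Input: (8, 184, 67, 67) -> Output: (8, 184, 33, 33)

Answer: (8, 184, 33, 33)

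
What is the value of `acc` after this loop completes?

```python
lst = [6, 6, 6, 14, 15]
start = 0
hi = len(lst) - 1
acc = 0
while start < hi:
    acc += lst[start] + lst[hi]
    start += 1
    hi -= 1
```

Sum of pairs from ends
`acc` takes the values: 0 → 21 → 41

Answer: 41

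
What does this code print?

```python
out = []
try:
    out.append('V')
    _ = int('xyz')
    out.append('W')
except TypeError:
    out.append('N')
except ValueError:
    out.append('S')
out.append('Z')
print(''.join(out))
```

Execution trace: 'V' (try body) → 'S' (except ValueError) → 'Z' (after the try/except). Output: VSZ

Answer: VSZ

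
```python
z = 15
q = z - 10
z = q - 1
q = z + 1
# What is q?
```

Trace:
`z = 15` → z = 15
`q = z - 10` → q = 5
`z = q - 1` → z = 4
`q = z + 1` → q = 5
So q = 5

Answer: 5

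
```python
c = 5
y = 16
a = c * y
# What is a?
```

Trace:
`c = 5` → c = 5
`y = 16` → y = 16
`a = c * y` → a = 80
So a = 80

Answer: 80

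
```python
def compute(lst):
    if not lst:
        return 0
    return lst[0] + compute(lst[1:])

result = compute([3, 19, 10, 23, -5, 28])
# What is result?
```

3 + 19 + 10 + 23 + (-5) + 28 + 0 = 78

Answer: 78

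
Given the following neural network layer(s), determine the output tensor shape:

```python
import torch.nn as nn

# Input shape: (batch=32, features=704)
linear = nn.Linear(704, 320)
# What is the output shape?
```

Input: (32, 704) -> Output: (32, 320)

Answer: (32, 320)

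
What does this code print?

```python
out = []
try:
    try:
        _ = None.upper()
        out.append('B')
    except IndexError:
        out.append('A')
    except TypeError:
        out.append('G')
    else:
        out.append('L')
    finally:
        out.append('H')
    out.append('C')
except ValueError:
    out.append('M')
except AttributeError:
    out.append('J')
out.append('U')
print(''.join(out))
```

Execution trace: 'H' (inner finally) → 'J' (except AttributeError) → 'U' (after the try/except). Output: HJU

Answer: HJU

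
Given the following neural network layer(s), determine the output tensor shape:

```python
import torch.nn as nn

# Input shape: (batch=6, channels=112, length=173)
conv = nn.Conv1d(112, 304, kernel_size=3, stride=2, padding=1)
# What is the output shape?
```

Input: (6, 112, 173) -> Output: (6, 304, 87)

Answer: (6, 304, 87)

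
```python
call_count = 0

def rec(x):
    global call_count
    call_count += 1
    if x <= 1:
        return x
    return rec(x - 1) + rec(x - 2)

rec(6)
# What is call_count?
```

Calls(x) = 1 + Calls(x-1) + Calls(x-2); Calls(0)=Calls(1)=1. For x=6 this gives 25.

Answer: 25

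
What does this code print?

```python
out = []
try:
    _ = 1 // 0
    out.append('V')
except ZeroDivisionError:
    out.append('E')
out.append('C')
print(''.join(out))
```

Execution trace: 'E' (except ZeroDivisionError) → 'C' (after the try/except). Output: EC

Answer: EC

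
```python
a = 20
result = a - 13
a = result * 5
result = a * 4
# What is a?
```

Trace:
`a = 20` → a = 20
`result = a - 13` → result = 7
`a = result * 5` → a = 35
`result = a * 4` → result = 140
So a = 35

Answer: 35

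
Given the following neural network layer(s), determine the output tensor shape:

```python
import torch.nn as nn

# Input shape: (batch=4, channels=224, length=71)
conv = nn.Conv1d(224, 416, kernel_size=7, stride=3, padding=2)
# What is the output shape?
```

Input: (4, 224, 71) -> Output: (4, 416, 23)

Answer: (4, 416, 23)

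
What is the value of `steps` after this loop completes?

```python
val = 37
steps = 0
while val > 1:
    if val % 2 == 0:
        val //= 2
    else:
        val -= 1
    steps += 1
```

Steps to reduce 37 to 1
`steps` takes the values: 0 → 1 → 2 → 3 → 4 → 5 → 6 → 7

Answer: 7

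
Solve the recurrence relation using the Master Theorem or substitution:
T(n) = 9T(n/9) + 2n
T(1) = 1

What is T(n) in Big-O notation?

By Master Theorem: a=9, b=9, f(n)=2n. Since log_9(9) = 1 and f(n) = Θ(n^1), Case 2 applies. T(n) = O(n log n).

Answer: O(n log n)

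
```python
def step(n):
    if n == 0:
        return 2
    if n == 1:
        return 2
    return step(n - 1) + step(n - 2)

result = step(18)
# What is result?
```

Build up from base cases: step(0)=2, step(1)=2, step(2)=4, step(3)=6, step(4)=10, step(5)=16, step(6)=26, ..., step(18)=8362

Answer: 8362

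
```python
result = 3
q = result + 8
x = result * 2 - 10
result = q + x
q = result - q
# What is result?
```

Trace:
`result = 3` → result = 3
`q = result + 8` → q = 11
`x = result * 2 - 10` → x = -4
`result = q + x` → result = 7
`q = result - q` → q = -4
So result = 7

Answer: 7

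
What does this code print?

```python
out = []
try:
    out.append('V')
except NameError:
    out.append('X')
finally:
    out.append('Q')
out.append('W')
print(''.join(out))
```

Execution trace: 'V' (try body, no exception) → 'Q' (finally) → 'W' (after the try/except). Output: VQW

Answer: VQW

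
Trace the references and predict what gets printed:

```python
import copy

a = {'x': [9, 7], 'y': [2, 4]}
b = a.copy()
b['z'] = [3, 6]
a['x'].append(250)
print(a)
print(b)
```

Key concept: shallow copy of dict with mutable values.
Step by step:
`a = {'x': [9, 7], 'y': [2, 4]}` → a = {'x': [9, 7], 'y': [2, 4]}
`b = a.copy()` → b = {'x': [9, 7], 'y': [2, 4]}
`b['z'] = [3, 6]` → b = {'x': [9, 7], 'y': [2, 4], 'z': [3, 6]}
`a['x'].append(250)` → a = {'x': [9, 7, 250], 'y': [2, 4]}; b = {'x': [9, 7, 250], 'y': [2, 4], 'z': [3, 6]}
`print(a)` → prints {'x': [9, 7, 250], 'y': [2, 4]}
`print(b)` → prints {'x': [9, 7, 250], 'y': [2, 4], 'z': [3, 6]}

Answer:
{'x': [9, 7, 250], 'y': [2, 4]}
{'x': [9, 7, 250], 'y': [2, 4], 'z': [3, 6]}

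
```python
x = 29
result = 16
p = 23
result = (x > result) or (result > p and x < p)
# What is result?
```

Trace:
`x = 29` → x = 29
`result = 16` → result = 16
`p = 23` → p = 23
`result = (x > result) or (result > p and x < p)` → result = True
So result = True

Answer: True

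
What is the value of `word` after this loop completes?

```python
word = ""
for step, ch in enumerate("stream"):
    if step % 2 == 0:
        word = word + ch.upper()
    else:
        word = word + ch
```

Uppercase even positions in 'stream'
`word` takes the values: "" → "S" → "St" → "StR" → "StRe" → "StReA" → "StReAm"

Answer: "StReAm"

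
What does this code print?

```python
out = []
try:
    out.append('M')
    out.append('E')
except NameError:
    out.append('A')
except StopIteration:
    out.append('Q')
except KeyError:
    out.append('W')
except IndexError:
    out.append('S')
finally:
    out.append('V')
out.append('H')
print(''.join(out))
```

Execution trace: 'M' (try body) → 'E' (try body, no exception) → 'V' (finally) → 'H' (after the try/except). Output: MEVH

Answer: MEVH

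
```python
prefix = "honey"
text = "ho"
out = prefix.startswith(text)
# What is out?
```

Trace:
`prefix = "honey"` → prefix = 'honey'
`text = "ho"` → text = 'ho'
`out = prefix.startswith(text)` → out = True
So out = True

Answer: True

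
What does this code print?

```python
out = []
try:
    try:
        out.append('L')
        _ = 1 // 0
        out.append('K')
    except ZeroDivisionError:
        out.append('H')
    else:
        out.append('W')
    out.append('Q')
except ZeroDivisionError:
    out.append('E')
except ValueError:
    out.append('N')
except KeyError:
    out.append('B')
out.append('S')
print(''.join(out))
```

Execution trace: 'L' (inner try body) → 'H' (inner except ZeroDivisionError) → 'Q' (try body, no exception) → 'S' (after the try/except). Output: LHQS

Answer: LHQS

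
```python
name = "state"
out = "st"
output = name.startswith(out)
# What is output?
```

Trace:
`name = "state"` → name = 'state'
`out = "st"` → out = 'st'
`output = name.startswith(out)` → output = True
So output = True

Answer: True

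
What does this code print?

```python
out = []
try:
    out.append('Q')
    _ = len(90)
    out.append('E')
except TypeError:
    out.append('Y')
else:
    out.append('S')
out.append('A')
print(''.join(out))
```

Execution trace: 'Q' (try body) → 'Y' (except TypeError) → 'A' (after the try/except). Output: QYA

Answer: QYA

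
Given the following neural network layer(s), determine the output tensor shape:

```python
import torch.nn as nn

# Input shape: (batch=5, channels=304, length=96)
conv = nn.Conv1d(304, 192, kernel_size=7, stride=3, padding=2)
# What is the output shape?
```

Input: (5, 304, 96) -> Output: (5, 192, 32)

Answer: (5, 192, 32)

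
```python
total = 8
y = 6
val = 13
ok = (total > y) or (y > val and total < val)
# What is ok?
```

Trace:
`total = 8` → total = 8
`y = 6` → y = 6
`val = 13` → val = 13
`ok = (total > y) or (y > val and total < val)` → ok = True
So ok = True

Answer: True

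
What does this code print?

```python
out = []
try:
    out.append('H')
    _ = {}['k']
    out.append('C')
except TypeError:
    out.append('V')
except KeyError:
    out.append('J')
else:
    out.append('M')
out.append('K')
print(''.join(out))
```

Execution trace: 'H' (try body) → 'J' (except KeyError) → 'K' (after the try/except). Output: HJK

Answer: HJK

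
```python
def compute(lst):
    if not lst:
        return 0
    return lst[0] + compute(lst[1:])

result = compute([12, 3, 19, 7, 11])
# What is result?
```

12 + 3 + 19 + 7 + 11 + 0 = 52

Answer: 52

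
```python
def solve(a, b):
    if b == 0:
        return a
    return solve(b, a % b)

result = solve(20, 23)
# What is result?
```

solve(20, 23) -> solve(23, 20) -> solve(20, 3) -> solve(3, 2) -> solve(2, 1) -> solve(1, 0) -> 1

Answer: 1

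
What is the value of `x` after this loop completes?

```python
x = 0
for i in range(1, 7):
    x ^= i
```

XOR of 1 to 6
`x` takes the values: 0 → 1 → 3 → 0 → 4 → 1 → 7

Answer: 7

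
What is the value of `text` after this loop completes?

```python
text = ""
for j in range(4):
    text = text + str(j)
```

Concatenate digits 0 to 3
`text` takes the values: "" → "0" → "01" → "012" → "0123"

Answer: "0123"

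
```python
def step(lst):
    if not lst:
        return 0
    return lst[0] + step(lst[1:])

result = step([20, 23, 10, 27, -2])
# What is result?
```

20 + 23 + 10 + 27 + (-2) + 0 = 78

Answer: 78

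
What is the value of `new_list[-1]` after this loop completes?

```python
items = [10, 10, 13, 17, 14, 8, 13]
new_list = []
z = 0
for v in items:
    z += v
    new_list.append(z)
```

Cumulative sum ends at 85
`new_list` takes the values: [] → [10] → [10, 20] → [10, 20, 33] → [10, 20, 33, 50] → [10, 20, 33, 50, 64] → [10, 20, 33, 50, 64, 72] → [10, 20, 33, 50, 64, 72, 85]
So `new_list[-1]` = 85

Answer: 85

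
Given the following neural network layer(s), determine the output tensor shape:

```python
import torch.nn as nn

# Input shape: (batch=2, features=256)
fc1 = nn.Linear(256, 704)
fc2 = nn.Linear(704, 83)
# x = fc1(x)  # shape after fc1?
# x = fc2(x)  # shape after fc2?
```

Input: (2, 256) -> after fc1: (2, 704) -> Output: (2, 83)

Answer: (2, 83)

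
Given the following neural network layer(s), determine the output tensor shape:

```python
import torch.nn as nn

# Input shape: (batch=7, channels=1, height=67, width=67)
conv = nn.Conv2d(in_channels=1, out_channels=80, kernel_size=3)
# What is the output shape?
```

Input: (7, 1, 67, 67) -> Output: (7, 80, 65, 65)

Answer: (7, 80, 65, 65)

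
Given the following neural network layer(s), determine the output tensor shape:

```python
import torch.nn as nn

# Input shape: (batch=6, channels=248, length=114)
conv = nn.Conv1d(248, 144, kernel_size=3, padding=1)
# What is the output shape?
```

Input: (6, 248, 114) -> Output: (6, 144, 114)

Answer: (6, 144, 114)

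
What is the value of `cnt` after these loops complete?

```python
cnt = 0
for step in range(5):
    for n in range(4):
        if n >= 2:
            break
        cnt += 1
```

Inner breaks at 2, outer runs 5 times
`cnt` takes the values: 0 → 1 → 2 → 3 → 4 → 5 → 6 → 7 → 8 → 9 → 10

Answer: 10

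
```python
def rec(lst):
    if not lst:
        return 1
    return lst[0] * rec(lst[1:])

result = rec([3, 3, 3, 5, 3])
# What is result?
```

Product over [3, 3, 3, 5, 3] = 3 * 3 * 3 * 5 * 3 = 405

Answer: 405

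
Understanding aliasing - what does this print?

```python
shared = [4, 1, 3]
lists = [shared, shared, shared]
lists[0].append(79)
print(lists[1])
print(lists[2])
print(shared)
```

Key concept: list of same reference.
Step by step:
`shared = [4, 1, 3]` → shared = [4, 1, 3]
`lists = [shared, shared, shared]` → lists = [[4, 1, 3], [4, 1, 3], [4, 1, 3]]
`lists[0].append(79)` → shared = [4, 1, 3, 79]; lists = [[4, 1, 3, 79], [4, 1, 3, 79], [4, 1, 3, 79]]
`print(lists[1])` → prints [4, 1, 3, 79]
`print(lists[2])` → prints [4, 1, 3, 79]
`print(shared)` → prints [4, 1, 3, 79]

Answer:
[4, 1, 3, 79]
[4, 1, 3, 79]
[4, 1, 3, 79]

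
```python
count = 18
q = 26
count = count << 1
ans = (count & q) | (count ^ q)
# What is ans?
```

Trace:
`count = 18` → count = 18
`q = 26` → q = 26
`count = count << 1` → count = 36
`ans = (count & q) | (count ^ q)` → ans = 62
So ans = 62

Answer: 62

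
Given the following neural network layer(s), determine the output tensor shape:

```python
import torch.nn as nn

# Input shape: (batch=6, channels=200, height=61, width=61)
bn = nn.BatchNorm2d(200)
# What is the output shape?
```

Input: (6, 200, 61, 61) -> Output: (6, 200, 61, 61)

Answer: (6, 200, 61, 61)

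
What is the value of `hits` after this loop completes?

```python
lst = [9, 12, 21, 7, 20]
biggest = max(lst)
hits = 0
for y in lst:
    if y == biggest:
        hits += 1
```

Count of max value 21 in [9, 12, 21, 7, 20]
`hits` takes the values: 0 → 1

Answer: 1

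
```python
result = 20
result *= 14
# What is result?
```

Trace:
`result = 20` → result = 20
`result *= 14` → result = 280
So result = 280

Answer: 280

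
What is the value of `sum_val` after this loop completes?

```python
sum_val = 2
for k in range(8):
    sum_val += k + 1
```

Start at 2, add 1 to 8 = 38
`sum_val` takes the values: 2 → 3 → 5 → 8 → 12 → 17 → 23 → 30 → 38

Answer: 38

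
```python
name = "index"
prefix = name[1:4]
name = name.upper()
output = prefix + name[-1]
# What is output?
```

Trace:
`name = "index"` → name = 'index'
`prefix = name[1:4]` → prefix = 'nde'
`name = name.upper()` → name = 'INDEX'
`output = prefix + name[-1]` → output = 'ndeX'
So output = 'ndeX'

Answer: 'ndeX'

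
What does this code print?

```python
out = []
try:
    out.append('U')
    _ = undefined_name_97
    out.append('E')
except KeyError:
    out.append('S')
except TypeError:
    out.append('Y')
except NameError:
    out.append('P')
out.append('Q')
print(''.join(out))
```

Execution trace: 'U' (try body) → 'P' (except NameError) → 'Q' (after the try/except). Output: UPQ

Answer: UPQ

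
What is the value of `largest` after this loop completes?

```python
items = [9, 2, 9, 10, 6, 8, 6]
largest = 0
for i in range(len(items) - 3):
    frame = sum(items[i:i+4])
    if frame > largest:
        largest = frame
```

Max sum of 4-element window in [9, 2, 9, 10, 6, 8, 6]
`largest` takes the values: 0 → 30 → 33

Answer: 33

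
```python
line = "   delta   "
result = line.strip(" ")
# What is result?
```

Trace:
`line = "   delta   "` → line = '   delta   '
`result = line.strip(" ")` → result = 'delta'
So result = 'delta'

Answer: 'delta'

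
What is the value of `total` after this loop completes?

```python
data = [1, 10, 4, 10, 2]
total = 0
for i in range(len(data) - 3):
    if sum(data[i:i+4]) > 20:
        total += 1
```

Count windows with sum > 20
`total` takes the values: 0 → 1 → 2

Answer: 2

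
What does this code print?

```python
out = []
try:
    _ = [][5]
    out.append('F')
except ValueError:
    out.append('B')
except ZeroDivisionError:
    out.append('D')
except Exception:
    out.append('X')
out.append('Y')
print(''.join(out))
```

Execution trace: 'X' (except Exception) → 'Y' (after the try/except). Output: XY

Answer: XY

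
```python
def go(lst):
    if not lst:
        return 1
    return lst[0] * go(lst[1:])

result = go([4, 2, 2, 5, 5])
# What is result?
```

Product over [4, 2, 2, 5, 5] = 4 * 2 * 2 * 5 * 5 = 400

Answer: 400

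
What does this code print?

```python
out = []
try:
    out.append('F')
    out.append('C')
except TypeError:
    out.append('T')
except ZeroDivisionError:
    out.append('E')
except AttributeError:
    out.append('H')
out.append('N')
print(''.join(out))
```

Execution trace: 'F' (try body) → 'C' (try body, no exception) → 'N' (after the try/except). Output: FCN

Answer: FCN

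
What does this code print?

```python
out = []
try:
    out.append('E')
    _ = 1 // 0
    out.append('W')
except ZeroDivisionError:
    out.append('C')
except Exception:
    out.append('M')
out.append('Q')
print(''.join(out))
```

Execution trace: 'E' (try body) → 'C' (except ZeroDivisionError) → 'Q' (after the try/except). Output: ECQ

Answer: ECQ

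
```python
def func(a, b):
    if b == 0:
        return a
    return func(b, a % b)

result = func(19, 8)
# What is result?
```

func(19, 8) -> func(8, 3) -> func(3, 2) -> func(2, 1) -> func(1, 0) -> 1

Answer: 1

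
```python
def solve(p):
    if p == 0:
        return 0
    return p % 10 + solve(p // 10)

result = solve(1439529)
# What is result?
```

Sum of digits of 1439529: 9 + 2 + 5 + 9 + 3 + 4 + 1 = 33

Answer: 33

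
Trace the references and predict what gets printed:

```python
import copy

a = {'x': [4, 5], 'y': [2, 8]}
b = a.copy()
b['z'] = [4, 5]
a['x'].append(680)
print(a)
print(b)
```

Key concept: shallow copy of dict with mutable values.
Step by step:
`a = {'x': [4, 5], 'y': [2, 8]}` → a = {'x': [4, 5], 'y': [2, 8]}
`b = a.copy()` → b = {'x': [4, 5], 'y': [2, 8]}
`b['z'] = [4, 5]` → b = {'x': [4, 5], 'y': [2, 8], 'z': [4, 5]}
`a['x'].append(680)` → a = {'x': [4, 5, 680], 'y': [2, 8]}; b = {'x': [4, 5, 680], 'y': [2, 8], 'z': [4, 5]}
`print(a)` → prints {'x': [4, 5, 680], 'y': [2, 8]}
`print(b)` → prints {'x': [4, 5, 680], 'y': [2, 8], 'z': [4, 5]}

Answer:
{'x': [4, 5, 680], 'y': [2, 8]}
{'x': [4, 5, 680], 'y': [2, 8], 'z': [4, 5]}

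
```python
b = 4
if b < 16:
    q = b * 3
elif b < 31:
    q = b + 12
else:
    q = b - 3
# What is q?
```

Trace:
`b = 4` → b = 4
`if b < 16: ...` → b < 16 is True → q = 12
So q = 12

Answer: 12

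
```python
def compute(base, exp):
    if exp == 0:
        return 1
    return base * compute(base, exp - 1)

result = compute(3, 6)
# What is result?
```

compute(3, 6) = 3 * 3 * 3 * 3 * 3 * 3 = 729

Answer: 729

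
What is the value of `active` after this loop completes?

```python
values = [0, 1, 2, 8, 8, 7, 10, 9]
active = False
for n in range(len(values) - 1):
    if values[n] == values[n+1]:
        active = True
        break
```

Check consecutive duplicates in [0, 1, 2, 8, 8, 7, 10, 9]
`active` takes the values: False → True

Answer: True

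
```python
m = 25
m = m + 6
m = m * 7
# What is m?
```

Trace:
`m = 25` → m = 25
`m = m + 6` → m = 31
`m = m * 7` → m = 217
So m = 217

Answer: 217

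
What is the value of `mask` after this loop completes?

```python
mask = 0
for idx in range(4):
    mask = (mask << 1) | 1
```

Build 4 consecutive 1-bits: 0b1111
`mask` takes the values: 0 → 1 → 3 → 7 → 15

Answer: 15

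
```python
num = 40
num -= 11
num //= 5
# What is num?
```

Trace:
`num = 40` → num = 40
`num -= 11` → num = 29
`num //= 5` → num = 5
So num = 5

Answer: 5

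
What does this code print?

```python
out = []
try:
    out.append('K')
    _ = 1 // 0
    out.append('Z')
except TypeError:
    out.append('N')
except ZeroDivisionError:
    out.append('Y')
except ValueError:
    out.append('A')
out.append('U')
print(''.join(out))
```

Execution trace: 'K' (try body) → 'Y' (except ZeroDivisionError) → 'U' (after the try/except). Output: KYU

Answer: KYU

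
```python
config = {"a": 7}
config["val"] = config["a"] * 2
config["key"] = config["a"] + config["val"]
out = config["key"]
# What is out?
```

Trace:
`config = {"a": 7}` → config = {'a': 7}
`config["val"] = config["a"] * 2` → config = {'a': 7, 'val': 14}
`config["key"] = config["a"] + config["val"]` → config = {'a': 7, 'val': 14, 'key': 21}
`out = config["key"]` → out = 21
So out = 21

Answer: 21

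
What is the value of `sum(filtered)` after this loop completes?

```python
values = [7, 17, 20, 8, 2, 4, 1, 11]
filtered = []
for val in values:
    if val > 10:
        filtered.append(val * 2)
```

Sum of doubled values > 10
`filtered` takes the values: [] → [34] → [34, 40] → [34, 40, 22]
So `sum(filtered)` = 96

Answer: 96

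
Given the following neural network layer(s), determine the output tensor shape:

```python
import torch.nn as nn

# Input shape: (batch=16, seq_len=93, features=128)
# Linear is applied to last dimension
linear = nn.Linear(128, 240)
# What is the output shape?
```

Input: (16, 93, 128) -> Output: (16, 93, 240)

Answer: (16, 93, 240)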